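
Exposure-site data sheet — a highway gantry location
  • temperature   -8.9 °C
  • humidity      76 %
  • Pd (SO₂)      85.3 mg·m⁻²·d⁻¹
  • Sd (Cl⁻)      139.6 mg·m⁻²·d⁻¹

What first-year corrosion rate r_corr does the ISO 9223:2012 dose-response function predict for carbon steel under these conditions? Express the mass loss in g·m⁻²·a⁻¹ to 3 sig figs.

carbon steel: temperature factor f = +0.150·(-18.9) = -2.8350
  sulphur-dioxide contribution → 4.797 μm/a
  chloride contribution → 18.75 μm/a
  ⇒ r_corr(carbon steel) = 23.55 μm/a
Convert to mass loss: 23.55 μm/a × 7.85 g/cm³ = 184.9 g·m⁻²·a⁻¹

r_corr = 185 g·m⁻²·a⁻¹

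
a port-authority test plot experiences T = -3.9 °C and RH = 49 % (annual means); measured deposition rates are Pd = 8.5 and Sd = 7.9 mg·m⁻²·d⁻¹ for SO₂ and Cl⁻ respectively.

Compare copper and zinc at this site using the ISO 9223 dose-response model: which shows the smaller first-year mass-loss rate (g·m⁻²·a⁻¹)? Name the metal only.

copper: f(T) = +0.126·(T−10) [T≤10 °C] = -1.7514
  SO₂ term: 0.0053·8.5^0.26·exp(0.059·49-1.7514) = 0.0289
  Cl⁻ term: 0.01025·7.9^0.27·exp(0.036·49+0.049·-3.9) = 0.08633
  sum: 0.0289 + 0.08633 → r_corr = 0.1152 μm/a
  mass loss = 0.1152 μm/a × 8.96 g/cm³ = 1.032 g·m⁻²·a⁻¹
zinc: f(T) = +0.038·(T−10) [T≤10 °C] = -0.5282
  Pd branch = 0.0129·Pd^0.44·e^(0.046·RH+f) = 0.1858 μm/a
  Cl⁻ term: 0.0175·7.9^0.57·exp(0.008·49+0.085·-3.9) = 0.06039
  sum: 0.1858 + 0.06039 → r_corr = 0.2462 μm/a
  mass loss = 0.2462 μm/a × 7.14 g/cm³ = 1.758 g·m⁻²·a⁻¹
Ordering by g·m⁻²·a⁻¹: zinc (1.76) > copper (1.03)

copper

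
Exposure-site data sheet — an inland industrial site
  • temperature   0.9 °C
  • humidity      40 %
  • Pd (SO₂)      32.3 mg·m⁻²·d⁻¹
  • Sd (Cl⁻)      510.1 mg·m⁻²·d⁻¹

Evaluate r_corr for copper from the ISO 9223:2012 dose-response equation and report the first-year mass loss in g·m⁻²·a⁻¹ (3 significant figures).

r_corr = 2.58 g·m⁻²·a⁻¹

copper: temperature factor f = +0.126·(-9.1) = -1.1466
  SO₂ term: 0.0053·32.3^0.26·exp(0.059·40-1.1466) = 0.04402
  Cl⁻ term: 0.01025·510.1^0.27·exp(0.036·40+0.049·0.9) = 0.2434
  r_corr = 0.04402 + 0.2434 = 0.2874 μm/a
Convert to mass loss: 0.2874 μm/a × 8.96 g/cm³ = 2.575 g·m⁻²·a⁻¹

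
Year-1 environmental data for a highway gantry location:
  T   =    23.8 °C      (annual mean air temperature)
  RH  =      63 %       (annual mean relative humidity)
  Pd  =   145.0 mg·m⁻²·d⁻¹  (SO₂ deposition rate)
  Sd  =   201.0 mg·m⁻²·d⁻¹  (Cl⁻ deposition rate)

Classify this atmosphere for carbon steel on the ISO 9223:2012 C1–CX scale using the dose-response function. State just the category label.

C5

carbon steel: T>10 °C ⇒ hinge -0.054·(23.8−10) = -0.7452
  sulphur-dioxide contribution → 39.4 μm/a
  chloride contribution → 56.61 μm/a
  ⇒ r_corr(carbon steel) = 96.01 μm/a
96 μm/a falls in (80, 200] for carbon steel → category C5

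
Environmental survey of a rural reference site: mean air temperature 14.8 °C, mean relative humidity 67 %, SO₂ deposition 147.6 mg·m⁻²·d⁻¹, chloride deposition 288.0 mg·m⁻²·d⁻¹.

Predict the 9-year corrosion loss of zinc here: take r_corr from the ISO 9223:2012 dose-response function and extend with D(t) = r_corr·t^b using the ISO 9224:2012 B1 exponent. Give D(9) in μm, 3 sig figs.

D(9) = 26.6 μm

zinc: temperature factor f = -0.071·(4.8) = -0.3408
  SO₂ term: 0.0129·147.6^0.44·exp(0.046·67-0.3408) = 1.801
  Sd branch = 0.0175·Sd^0.57·e^(0.008·RH+0.085·T) = 2.655 μm/a
  r_corr = 1.801 + 2.655 = 4.456 μm/a
Power-law: D(9) = r_corr · 9^0.813
  D(9) = 4.456 × 9^0.813 = 4.456 × 5.968 = 26.59 μm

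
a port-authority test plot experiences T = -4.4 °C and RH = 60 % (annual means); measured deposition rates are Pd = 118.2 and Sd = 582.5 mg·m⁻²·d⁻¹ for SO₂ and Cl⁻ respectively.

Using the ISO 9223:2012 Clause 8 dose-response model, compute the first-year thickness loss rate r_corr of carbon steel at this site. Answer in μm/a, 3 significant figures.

carbon steel: f(T) = +0.150·(T−10) [T≤10 °C] = -2.1600
  SO₂ term: 1.77·118.2^0.52·exp(0.02·60-2.1600) = 8.106
  Cl⁻ term: 0.102·582.5^0.62·exp(0.033·60+0.04·-4.4) = 32.1
  r_corr = 8.106 + 32.1 = 40.21 μm/a

r_corr = 40.2 μm/a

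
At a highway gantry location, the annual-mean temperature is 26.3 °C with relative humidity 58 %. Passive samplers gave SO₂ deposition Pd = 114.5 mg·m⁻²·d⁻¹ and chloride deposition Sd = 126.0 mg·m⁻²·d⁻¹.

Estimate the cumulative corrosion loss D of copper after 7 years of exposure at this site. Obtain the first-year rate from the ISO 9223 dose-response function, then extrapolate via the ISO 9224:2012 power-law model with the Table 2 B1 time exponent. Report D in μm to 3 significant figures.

D(7) = 4.61 μm

copper: f(T) = -0.080·(T−10) [T>10 °C] = -1.3040
  Pd branch = 0.0053·Pd^0.26·e^(0.059·RH+f) = 0.1511 μm/a
  Cl⁻ term: 0.01025·126.0^0.27·exp(0.036·58+0.049·26.3) = 1.107
  r_corr = 0.1511 + 1.107 = 1.259 μm/a
Long-term exponent b (ISO 9224 Table 2, B1) = 0.667
  D(7) = 1.259 × 7^0.667 = 1.259 × 3.662 = 4.608 μm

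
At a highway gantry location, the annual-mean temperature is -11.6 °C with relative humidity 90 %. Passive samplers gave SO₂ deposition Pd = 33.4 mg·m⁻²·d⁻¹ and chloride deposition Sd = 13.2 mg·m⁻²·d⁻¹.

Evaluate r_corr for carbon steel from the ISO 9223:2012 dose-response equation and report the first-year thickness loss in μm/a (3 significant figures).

carbon steel: f(T) = +0.150·(T−10) [T≤10 °C] = -3.2400
  sulphur-dioxide contribution → 2.6 μm/a
  chloride contribution → 6.19 μm/a
  ⇒ r_corr(carbon steel) = 8.79 μm/a

r_corr = 8.79 μm/a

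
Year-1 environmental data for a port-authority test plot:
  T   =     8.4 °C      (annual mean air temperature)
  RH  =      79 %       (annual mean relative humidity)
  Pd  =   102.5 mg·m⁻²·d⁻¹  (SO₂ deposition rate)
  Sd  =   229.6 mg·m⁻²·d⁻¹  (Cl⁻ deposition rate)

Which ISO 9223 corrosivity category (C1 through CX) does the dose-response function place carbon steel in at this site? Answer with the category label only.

carbon steel: T≤10 °C ⇒ hinge +0.150·(8.4−10) = -0.2400
  SO₂ term: 1.77·102.5^0.52·exp(0.02·79-0.2400) = 75.08
  Sd branch = 0.102·Sd^0.62·e^(0.033·RH+0.04·T) = 56.3 μm/a
  sum: 75.08 + 56.3 → r_corr = 131.4 μm/a
ISO 9223 Table 2 (carbon steel): 80 < 131 ≤ 200 μm/a ⇒ C5

C5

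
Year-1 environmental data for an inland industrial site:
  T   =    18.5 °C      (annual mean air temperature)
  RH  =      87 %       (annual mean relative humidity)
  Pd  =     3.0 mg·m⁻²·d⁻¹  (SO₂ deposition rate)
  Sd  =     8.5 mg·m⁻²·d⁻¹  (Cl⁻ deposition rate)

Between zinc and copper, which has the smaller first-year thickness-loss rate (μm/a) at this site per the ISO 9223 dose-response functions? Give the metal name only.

zinc: T>10 °C ⇒ hinge -0.071·(18.5−10) = -0.6035
  sulphur-dioxide contribution → 0.6259 μm/a
  chloride contribution → 0.5728 μm/a
  ⇒ r_corr(zinc) = 1.199 μm/a
copper: T>10 °C ⇒ hinge -0.080·(18.5−10) = -0.6800
  sulphur-dioxide contribution → 0.6057 μm/a
  chloride contribution → 1.036 μm/a
  total first-year rate 1.642 μm/a
Ordering by μm/a: copper (1.64) > zinc (1.2)

zinc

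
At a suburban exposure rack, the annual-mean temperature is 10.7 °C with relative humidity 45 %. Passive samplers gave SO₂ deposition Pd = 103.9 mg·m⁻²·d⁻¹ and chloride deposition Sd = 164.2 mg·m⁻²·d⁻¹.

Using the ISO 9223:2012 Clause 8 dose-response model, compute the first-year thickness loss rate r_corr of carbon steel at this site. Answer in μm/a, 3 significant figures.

carbon steel: temperature factor f = -0.054·(0.7) = -0.0378
  sulphur-dioxide contribution → 46.89 μm/a
  chloride contribution → 16.33 μm/a
  ⇒ r_corr(carbon steel) = 63.22 μm/a

r_corr = 63.2 μm/a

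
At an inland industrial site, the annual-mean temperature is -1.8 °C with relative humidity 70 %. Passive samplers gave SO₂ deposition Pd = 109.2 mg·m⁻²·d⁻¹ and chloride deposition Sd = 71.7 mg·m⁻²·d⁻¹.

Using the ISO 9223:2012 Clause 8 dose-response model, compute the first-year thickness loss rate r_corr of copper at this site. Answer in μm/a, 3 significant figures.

r_corr = 0.622 μm/a

copper: T≤10 °C ⇒ hinge +0.126·(-1.8−10) = -1.4868
  SO₂ term: 0.0053·109.2^0.26·exp(0.059·70-1.4868) = 0.2524
  Sd branch = 0.01025·Sd^0.27·e^(0.036·RH+0.049·T) = 0.3697 μm/a
  r_corr = 0.2524 + 0.3697 = 0.6221 μm/a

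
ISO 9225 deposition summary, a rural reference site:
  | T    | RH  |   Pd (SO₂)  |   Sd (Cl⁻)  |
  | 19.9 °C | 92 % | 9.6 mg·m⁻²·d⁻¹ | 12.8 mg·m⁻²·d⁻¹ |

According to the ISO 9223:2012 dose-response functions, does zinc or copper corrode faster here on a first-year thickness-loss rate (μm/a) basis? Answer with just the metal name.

zinc: f(T) = -0.071·(T−10) [T>10 °C] = -0.7029
  sulphur-dioxide contribution → 1.19 μm/a
  chloride contribution → 0.848 μm/a
  total first-year rate 2.038 μm/a
copper: temperature factor f = -0.080·(9.9) = -0.7920
  sulphur-dioxide contribution → 0.9841 μm/a
  chloride contribution → 1.484 μm/a
  ⇒ r_corr(copper) = 2.468 μm/a
Ordering by μm/a: copper (2.47) > zinc (2.04)

copper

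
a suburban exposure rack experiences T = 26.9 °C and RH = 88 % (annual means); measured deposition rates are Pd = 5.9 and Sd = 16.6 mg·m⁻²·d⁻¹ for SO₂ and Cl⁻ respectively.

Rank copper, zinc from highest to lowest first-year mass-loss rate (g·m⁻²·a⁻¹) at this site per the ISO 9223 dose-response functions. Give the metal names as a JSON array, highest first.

["copper", "zinc"]

copper: T>10 °C ⇒ hinge -0.080·(26.9−10) = -1.3520
  SO₂ term: 0.0053·5.9^0.26·exp(0.059·88-1.3520) = 0.3912
  Sd branch = 0.01025·Sd^0.27·e^(0.036·RH+0.049·T) = 1.943 μm/a
  r_corr = 0.3912 + 1.943 = 2.334 μm/a
  mass loss = 2.334 μm/a × 8.96 g/cm³ = 20.91 g·m⁻²·a⁻¹
zinc: f(T) = -0.071·(T−10) [T>10 °C] = -1.1999
  SO₂ term: 0.0129·5.9^0.44·exp(0.046·88-1.1999) = 0.486
  Sd branch = 0.0175·Sd^0.57·e^(0.008·RH+0.085·T) = 1.727 μm/a
  r_corr = 0.486 + 1.727 = 2.213 μm/a
  mass loss = 2.213 μm/a × 7.14 g/cm³ = 15.8 g·m⁻²·a⁻¹
Ordering by g·m⁻²·a⁻¹: copper (20.9) > zinc (15.8)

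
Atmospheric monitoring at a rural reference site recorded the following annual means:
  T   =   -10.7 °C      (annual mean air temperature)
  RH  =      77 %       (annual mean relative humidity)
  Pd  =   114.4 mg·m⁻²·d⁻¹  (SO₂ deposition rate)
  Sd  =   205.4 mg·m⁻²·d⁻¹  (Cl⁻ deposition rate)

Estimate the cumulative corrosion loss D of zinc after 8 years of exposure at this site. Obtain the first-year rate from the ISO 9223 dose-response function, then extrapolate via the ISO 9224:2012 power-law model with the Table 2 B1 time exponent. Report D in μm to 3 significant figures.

zinc: temperature factor f = +0.038·(-20.7) = -0.7866
  SO₂ term: 0.0129·114.4^0.44·exp(0.046·77-0.7866) = 1.633
  Cl⁻ term: 0.0175·205.4^0.57·exp(0.008·77+0.085·-10.7) = 0.2715
  r_corr = 1.633 + 0.2715 = 1.904 μm/a
Power-law: D(8) = r_corr · 8^0.813
  D(8) = 1.904 × 8^0.813 = 1.904 × 5.423 = 10.33 μm

D(8) = 10.3 μm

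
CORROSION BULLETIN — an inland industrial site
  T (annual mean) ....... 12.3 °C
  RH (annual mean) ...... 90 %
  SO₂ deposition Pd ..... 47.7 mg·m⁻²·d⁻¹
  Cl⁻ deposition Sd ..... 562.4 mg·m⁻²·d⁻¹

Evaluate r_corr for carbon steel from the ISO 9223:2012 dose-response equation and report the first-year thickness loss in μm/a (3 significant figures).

carbon steel: T>10 °C ⇒ hinge -0.054·(12.3−10) = -0.1242
  sulphur-dioxide contribution → 70.57 μm/a
  chloride contribution → 164.9 μm/a
  ⇒ r_corr(carbon steel) = 235.4 μm/a

r_corr = 235 μm/a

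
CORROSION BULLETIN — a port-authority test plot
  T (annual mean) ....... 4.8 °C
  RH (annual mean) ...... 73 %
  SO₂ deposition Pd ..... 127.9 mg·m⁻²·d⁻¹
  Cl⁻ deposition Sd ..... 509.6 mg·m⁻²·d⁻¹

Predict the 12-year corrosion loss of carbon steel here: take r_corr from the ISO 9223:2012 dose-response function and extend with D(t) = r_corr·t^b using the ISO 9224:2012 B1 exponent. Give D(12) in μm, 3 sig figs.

carbon steel: T≤10 °C ⇒ hinge +0.150·(4.8−10) = -0.7800
  sulphur-dioxide contribution → 43.54 μm/a
  chloride contribution → 65.57 μm/a
  ⇒ r_corr(carbon steel) = 109.1 μm/a
ISO 9224: D(t) = r_corr · t^b with b = 0.523 (carbon steel, B1)
  D(12) = 109.1 × 12^0.523 = 109.1 × 3.668 = 400.2 μm

D(12) = 400 μm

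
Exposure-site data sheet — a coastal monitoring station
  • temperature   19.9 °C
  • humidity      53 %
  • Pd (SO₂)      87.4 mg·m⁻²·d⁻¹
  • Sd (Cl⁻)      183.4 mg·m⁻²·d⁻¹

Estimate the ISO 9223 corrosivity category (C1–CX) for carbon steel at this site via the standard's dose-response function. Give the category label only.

C4

carbon steel: temperature factor f = -0.054·(9.9) = -0.5346
  sulphur-dioxide contribution → 30.6 μm/a
  chloride contribution → 32.9 μm/a
  total first-year rate 63.5 μm/a
ISO 9223 Table 2 (carbon steel): 50 < 63.5 ≤ 80 μm/a ⇒ C4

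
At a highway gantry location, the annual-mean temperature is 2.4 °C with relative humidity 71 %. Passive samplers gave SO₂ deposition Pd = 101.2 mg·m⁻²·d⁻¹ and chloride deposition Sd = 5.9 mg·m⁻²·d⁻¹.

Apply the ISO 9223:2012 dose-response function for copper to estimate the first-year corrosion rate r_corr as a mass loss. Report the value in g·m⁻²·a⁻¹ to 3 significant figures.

r_corr = 6.14 g·m⁻²·a⁻¹

copper: temperature factor f = +0.126·(-7.6) = -0.9576
  Pd branch = 0.0053·Pd^0.26·e^(0.059·RH+f) = 0.4457 μm/a
  Sd branch = 0.01025·Sd^0.27·e^(0.036·RH+0.049·T) = 0.2399 μm/a
  sum: 0.4457 + 0.2399 → r_corr = 0.6855 μm/a
Convert to mass loss: 0.6855 μm/a × 8.96 g/cm³ = 6.142 g·m⁻²·a⁻¹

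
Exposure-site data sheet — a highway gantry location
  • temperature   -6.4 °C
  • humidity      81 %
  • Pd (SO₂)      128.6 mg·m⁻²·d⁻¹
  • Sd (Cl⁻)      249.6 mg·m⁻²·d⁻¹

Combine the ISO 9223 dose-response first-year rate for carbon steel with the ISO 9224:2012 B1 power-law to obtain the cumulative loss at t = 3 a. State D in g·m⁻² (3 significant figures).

carbon steel: T≤10 °C ⇒ hinge +0.150·(-6.4−10) = -2.4600
  SO₂ term: 1.77·128.6^0.52·exp(0.02·81-2.4600) = 9.549
  Sd branch = 0.102·Sd^0.62·e^(0.033·RH+0.04·T) = 35.04 μm/a
  r_corr = 9.549 + 35.04 = 44.59 μm/a
Power-law: D(3) = r_corr · 3^0.523
  D(3) = 44.59 × 3^0.523 = 44.59 × 1.776 = 79.21 μm
  Mass loss = 79.21 μm × 7.85 g/cm³ = 621.8 g·m⁻²

D(3) = 622 g·m⁻²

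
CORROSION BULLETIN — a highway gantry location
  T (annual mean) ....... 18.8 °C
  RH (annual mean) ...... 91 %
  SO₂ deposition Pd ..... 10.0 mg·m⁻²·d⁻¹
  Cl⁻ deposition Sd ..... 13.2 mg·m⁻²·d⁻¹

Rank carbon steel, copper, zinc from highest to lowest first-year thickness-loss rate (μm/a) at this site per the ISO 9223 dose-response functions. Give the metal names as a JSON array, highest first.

["carbon steel", "copper", "zinc"]

carbon steel: T>10 °C ⇒ hinge -0.054·(18.8−10) = -0.4752
  Pd branch = 1.77·Pd^0.52·e^(0.02·RH+f) = 22.49 μm/a
  Sd branch = 0.102·Sd^0.62·e^(0.033·RH+0.04·T) = 21.58 μm/a
  r_corr = 22.49 + 21.58 = 44.08 μm/a
copper: T>10 °C ⇒ hinge -0.080·(18.8−10) = -0.7040
  SO₂ term: 0.0053·10.0^0.26·exp(0.059·91-0.7040) = 1.024
  Sd branch = 0.01025·Sd^0.27·e^(0.036·RH+0.049·T) = 1.368 μm/a
  sum: 1.024 + 1.368 → r_corr = 2.392 μm/a
zinc: f(T) = -0.071·(T−10) [T>10 °C] = -0.6248
  Pd branch = 0.0129·Pd^0.44·e^(0.046·RH+f) = 1.251 μm/a
  Cl⁻ term: 0.0175·13.2^0.57·exp(0.008·91+0.085·18.8) = 0.7797
  r_corr = 1.251 + 0.7797 = 2.031 μm/a
Ordering by μm/a: carbon steel (44.1) > copper (2.39) > zinc (2.03)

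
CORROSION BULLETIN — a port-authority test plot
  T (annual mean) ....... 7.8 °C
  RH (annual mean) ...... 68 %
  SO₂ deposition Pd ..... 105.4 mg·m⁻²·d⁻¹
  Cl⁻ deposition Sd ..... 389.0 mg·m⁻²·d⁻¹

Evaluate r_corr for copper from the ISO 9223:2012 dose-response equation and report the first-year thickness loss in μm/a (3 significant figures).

copper: f(T) = +0.126·(T−10) [T≤10 °C] = -0.2772
  SO₂ term: 0.0053·105.4^0.26·exp(0.059·68-0.2772) = 0.7451
  Sd branch = 0.01025·Sd^0.27·e^(0.036·RH+0.049·T) = 0.8693 μm/a
  r_corr = 0.7451 + 0.8693 = 1.614 μm/a

r_corr = 1.61 μm/a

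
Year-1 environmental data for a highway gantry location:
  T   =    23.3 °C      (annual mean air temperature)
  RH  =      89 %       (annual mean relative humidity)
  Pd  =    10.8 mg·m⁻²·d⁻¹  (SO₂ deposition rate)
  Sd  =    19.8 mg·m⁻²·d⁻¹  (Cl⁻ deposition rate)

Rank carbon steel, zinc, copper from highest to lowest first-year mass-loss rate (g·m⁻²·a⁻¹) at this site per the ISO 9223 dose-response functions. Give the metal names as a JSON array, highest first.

carbon steel: temperature factor f = -0.054·(13.3) = -0.7182
  Pd branch = 1.77·Pd^0.52·e^(0.02·RH+f) = 17.64 μm/a
  Cl⁻ term: 0.102·19.8^0.62·exp(0.033·89+0.04·23.3) = 31.1
  sum: 17.64 + 31.1 → r_corr = 48.74 μm/a
  mass loss = 48.74 μm/a × 7.85 g/cm³ = 382.6 g·m⁻²·a⁻¹
zinc: temperature factor f = -0.071·(13.3) = -0.9443
  SO₂ term: 0.0129·10.8^0.44·exp(0.046·89-0.9443) = 0.8574
  Sd branch = 0.0175·Sd^0.57·e^(0.008·RH+0.085·T) = 1.417 μm/a
  r_corr = 0.8574 + 1.417 = 2.275 μm/a
  mass loss = 2.275 μm/a × 7.14 g/cm³ = 16.24 g·m⁻²·a⁻¹
copper: temperature factor f = -0.080·(13.3) = -1.0640
  Pd branch = 0.0053·Pd^0.26·e^(0.059·RH+f) = 0.6477 μm/a
  Sd branch = 0.01025·Sd^0.27·e^(0.036·RH+0.049·T) = 1.771 μm/a
  r_corr = 0.6477 + 1.771 = 2.418 μm/a
  mass loss = 2.418 μm/a × 8.96 g/cm³ = 21.67 g·m⁻²·a⁻¹
Ordering by g·m⁻²·a⁻¹: carbon steel (383) > copper (21.7) > zinc (16.2)

["carbon steel", "copper", "zinc"]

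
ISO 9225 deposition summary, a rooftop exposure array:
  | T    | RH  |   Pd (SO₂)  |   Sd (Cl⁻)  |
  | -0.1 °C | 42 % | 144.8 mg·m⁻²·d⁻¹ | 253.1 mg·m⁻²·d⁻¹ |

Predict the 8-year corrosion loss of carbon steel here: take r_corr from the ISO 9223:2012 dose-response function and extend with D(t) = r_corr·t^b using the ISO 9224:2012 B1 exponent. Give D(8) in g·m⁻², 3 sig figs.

carbon steel: T≤10 °C ⇒ hinge +0.150·(-0.1−10) = -1.5150
  SO₂ term: 1.77·144.8^0.52·exp(0.02·42-1.5150) = 11.98
  Cl⁻ term: 0.102·253.1^0.62·exp(0.033·42+0.04·-0.1) = 12.56
  r_corr = 11.98 + 12.56 = 24.53 μm/a
ISO 9224: D(t) = r_corr · t^b with b = 0.523 (carbon steel, B1)
  D(8) = 24.53 × 8^0.523 = 24.53 × 2.967 = 72.79 μm
  Mass loss = 72.79 μm × 7.85 g/cm³ = 571.4 g·m⁻²

D(8) = 571 g·m⁻²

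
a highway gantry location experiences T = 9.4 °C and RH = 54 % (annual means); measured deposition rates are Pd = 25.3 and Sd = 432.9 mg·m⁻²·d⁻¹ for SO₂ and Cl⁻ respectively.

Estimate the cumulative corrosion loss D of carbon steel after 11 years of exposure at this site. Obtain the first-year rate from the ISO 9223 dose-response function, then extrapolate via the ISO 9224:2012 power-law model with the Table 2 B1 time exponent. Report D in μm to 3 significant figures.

carbon steel: T≤10 °C ⇒ hinge +0.150·(9.4−10) = -0.0900
  sulphur-dioxide contribution → 25.56 μm/a
  chloride contribution → 38.05 μm/a
  ⇒ r_corr(carbon steel) = 63.61 μm/a
ISO 9224: D(t) = r_corr · t^b with b = 0.523 (carbon steel, B1)
  D(11) = 63.61 × 11^0.523 = 63.61 × 3.505 = 222.9 μm

D(11) = 223 μm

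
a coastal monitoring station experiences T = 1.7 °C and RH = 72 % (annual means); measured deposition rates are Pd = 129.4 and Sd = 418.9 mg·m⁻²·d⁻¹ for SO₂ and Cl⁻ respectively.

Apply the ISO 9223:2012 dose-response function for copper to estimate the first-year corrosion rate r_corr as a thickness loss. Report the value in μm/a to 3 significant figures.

copper: T≤10 °C ⇒ hinge +0.126·(1.7−10) = -1.0458
  Pd branch = 0.0053·Pd^0.26·e^(0.059·RH+f) = 0.4614 μm/a
  Sd branch = 0.01025·Sd^0.27·e^(0.036·RH+0.049·T) = 0.7596 μm/a
  sum: 0.4614 + 0.7596 → r_corr = 1.221 μm/a

r_corr = 1.22 μm/a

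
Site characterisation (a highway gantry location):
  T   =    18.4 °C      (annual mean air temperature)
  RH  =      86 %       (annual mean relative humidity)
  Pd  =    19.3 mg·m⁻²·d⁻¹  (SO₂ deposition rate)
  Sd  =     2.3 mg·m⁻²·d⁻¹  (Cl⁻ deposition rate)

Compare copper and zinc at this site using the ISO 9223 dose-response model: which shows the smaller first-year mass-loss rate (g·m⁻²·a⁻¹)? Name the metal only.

zinc

copper: T>10 °C ⇒ hinge -0.080·(18.4−10) = -0.6720
  Pd branch = 0.0053·Pd^0.26·e^(0.059·RH+f) = 0.9339 μm/a
  Sd branch = 0.01025·Sd^0.27·e^(0.036·RH+0.049·T) = 0.6991 μm/a
  sum: 0.9339 + 0.6991 → r_corr = 1.633 μm/a
  mass loss = 1.633 μm/a × 8.96 g/cm³ = 14.63 g·m⁻²·a⁻¹
zinc: f(T) = -0.071·(T−10) [T>10 °C] = -0.5964
  Pd branch = 0.0129·Pd^0.44·e^(0.046·RH+f) = 1.365 μm/a
  Cl⁻ term: 0.0175·2.3^0.57·exp(0.008·86+0.085·18.4) = 0.2675
  sum: 1.365 + 0.2675 → r_corr = 1.633 μm/a
  mass loss = 1.633 μm/a × 7.14 g/cm³ = 11.66 g·m⁻²·a⁻¹
Ordering by g·m⁻²·a⁻¹: copper (14.6) > zinc (11.7)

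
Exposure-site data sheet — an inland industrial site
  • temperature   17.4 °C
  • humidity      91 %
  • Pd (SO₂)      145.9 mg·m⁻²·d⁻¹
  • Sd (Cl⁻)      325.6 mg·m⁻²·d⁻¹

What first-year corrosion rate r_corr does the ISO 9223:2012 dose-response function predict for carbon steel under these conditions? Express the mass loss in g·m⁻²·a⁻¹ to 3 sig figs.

carbon steel: T>10 °C ⇒ hinge -0.054·(17.4−10) = -0.3996
  sulphur-dioxide contribution → 97.76 μm/a
  chloride contribution → 148.9 μm/a
  total first-year rate 246.7 μm/a
Convert to mass loss: 246.7 μm/a × 7.85 g/cm³ = 1936 g·m⁻²·a⁻¹

r_corr = 1.94e+03 g·m⁻²·a⁻¹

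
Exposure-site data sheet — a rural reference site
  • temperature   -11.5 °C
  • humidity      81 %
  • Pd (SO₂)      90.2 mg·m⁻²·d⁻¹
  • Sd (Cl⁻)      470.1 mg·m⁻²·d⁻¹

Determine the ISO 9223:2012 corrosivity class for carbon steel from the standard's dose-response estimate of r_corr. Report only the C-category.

carbon steel: T≤10 °C ⇒ hinge +0.150·(-11.5−10) = -3.2250
  SO₂ term: 1.77·90.2^0.52·exp(0.02·81-3.2250) = 3.695
  Cl⁻ term: 0.102·470.1^0.62·exp(0.033·81+0.04·-11.5) = 42.31
  sum: 3.695 + 42.31 → r_corr = 46.01 μm/a
ISO 9223 Table 2 (carbon steel): 25 < 46 ≤ 50 μm/a ⇒ C3

C3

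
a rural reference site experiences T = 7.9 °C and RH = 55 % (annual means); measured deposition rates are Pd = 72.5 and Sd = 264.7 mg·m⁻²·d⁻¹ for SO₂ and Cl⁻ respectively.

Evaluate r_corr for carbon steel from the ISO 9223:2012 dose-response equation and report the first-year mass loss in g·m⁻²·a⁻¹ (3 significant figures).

r_corr = 497 g·m⁻²·a⁻¹

carbon steel: temperature factor f = +0.150·(-2.1) = -0.3150
  sulphur-dioxide contribution → 36 μm/a
  chloride contribution → 27.3 μm/a
  ⇒ r_corr(carbon steel) = 63.3 μm/a
Convert to mass loss: 63.3 μm/a × 7.85 g/cm³ = 496.9 g·m⁻²·a⁻¹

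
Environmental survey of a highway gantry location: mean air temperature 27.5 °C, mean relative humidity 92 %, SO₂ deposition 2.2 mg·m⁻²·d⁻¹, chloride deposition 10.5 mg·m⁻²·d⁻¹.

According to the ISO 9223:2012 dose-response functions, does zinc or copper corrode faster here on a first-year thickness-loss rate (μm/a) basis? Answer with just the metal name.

zinc: temperature factor f = -0.071·(17.5) = -1.2425
  sulphur-dioxide contribution → 0.3627 μm/a
  chloride contribution → 1.445 μm/a
  total first-year rate 1.808 μm/a
copper: T>10 °C ⇒ hinge -0.080·(27.5−10) = -1.4000
  sulphur-dioxide contribution → 0.3653 μm/a
  chloride contribution → 2.042 μm/a
  ⇒ r_corr(copper) = 2.407 μm/a
Ordering by μm/a: copper (2.41) > zinc (1.81)

copper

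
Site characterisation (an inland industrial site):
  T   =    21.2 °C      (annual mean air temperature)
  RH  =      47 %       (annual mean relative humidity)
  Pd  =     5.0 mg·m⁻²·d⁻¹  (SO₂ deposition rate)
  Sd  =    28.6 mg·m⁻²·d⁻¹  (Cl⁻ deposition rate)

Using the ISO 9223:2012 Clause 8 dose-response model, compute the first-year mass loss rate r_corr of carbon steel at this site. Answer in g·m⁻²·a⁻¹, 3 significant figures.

carbon steel: f(T) = -0.054·(T−10) [T>10 °C] = -0.6048
  sulphur-dioxide contribution → 5.715 μm/a
  chloride contribution → 8.983 μm/a
  ⇒ r_corr(carbon steel) = 14.7 μm/a
Convert to mass loss: 14.7 μm/a × 7.85 g/cm³ = 115.4 g·m⁻²·a⁻¹

r_corr = 115 g·m⁻²·a⁻¹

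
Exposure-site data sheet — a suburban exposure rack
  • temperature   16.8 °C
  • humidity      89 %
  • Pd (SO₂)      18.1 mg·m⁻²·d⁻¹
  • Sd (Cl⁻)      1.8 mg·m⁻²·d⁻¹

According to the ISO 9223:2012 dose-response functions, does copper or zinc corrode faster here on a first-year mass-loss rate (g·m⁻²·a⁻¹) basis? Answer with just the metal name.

copper

copper: T>10 °C ⇒ hinge -0.080·(16.8−10) = -0.5440
  SO₂ term: 0.0053·18.1^0.26·exp(0.059·89-0.5440) = 1.246
  Cl⁻ term: 0.01025·1.8^0.27·exp(0.036·89+0.049·16.8) = 0.674
  sum: 1.246 + 0.674 → r_corr = 1.92 μm/a
  mass loss = 1.92 μm/a × 8.96 g/cm³ = 17.2 g·m⁻²·a⁻¹
zinc: T>10 °C ⇒ hinge -0.071·(16.8−10) = -0.4828
  Pd branch = 0.0129·Pd^0.44·e^(0.046·RH+f) = 1.707 μm/a
  Sd branch = 0.0175·Sd^0.57·e^(0.008·RH+0.085·T) = 0.2079 μm/a
  sum: 1.707 + 0.2079 → r_corr = 1.915 μm/a
  mass loss = 1.915 μm/a × 7.14 g/cm³ = 13.67 g·m⁻²·a⁻¹
Ordering by g·m⁻²·a⁻¹: copper (17.2) > zinc (13.7)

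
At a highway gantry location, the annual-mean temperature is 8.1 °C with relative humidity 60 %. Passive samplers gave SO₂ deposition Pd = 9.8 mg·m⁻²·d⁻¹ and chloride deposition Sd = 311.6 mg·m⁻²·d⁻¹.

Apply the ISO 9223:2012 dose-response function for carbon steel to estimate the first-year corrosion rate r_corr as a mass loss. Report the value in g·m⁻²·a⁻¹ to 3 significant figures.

r_corr = 396 g·m⁻²·a⁻¹

carbon steel: T≤10 °C ⇒ hinge +0.150·(8.1−10) = -0.2850
  SO₂ term: 1.77·9.8^0.52·exp(0.02·60-0.2850) = 14.48
  Sd branch = 0.102·Sd^0.62·e^(0.033·RH+0.04·T) = 35.91 μm/a
  r_corr = 14.48 + 35.91 = 50.39 μm/a
Convert to mass loss: 50.39 μm/a × 7.85 g/cm³ = 395.6 g·m⁻²·a⁻¹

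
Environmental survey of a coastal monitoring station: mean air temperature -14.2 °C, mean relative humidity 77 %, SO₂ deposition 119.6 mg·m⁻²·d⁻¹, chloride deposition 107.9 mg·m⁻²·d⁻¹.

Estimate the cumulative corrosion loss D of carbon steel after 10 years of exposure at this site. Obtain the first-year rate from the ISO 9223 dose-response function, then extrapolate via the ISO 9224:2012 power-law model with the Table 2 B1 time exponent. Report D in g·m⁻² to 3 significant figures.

D(10) = 419 g·m⁻²

carbon steel: T≤10 °C ⇒ hinge +0.150·(-14.2−10) = -3.6300
  sulphur-dioxide contribution → 2.635 μm/a
  chloride contribution → 13.36 μm/a
  ⇒ r_corr(carbon steel) = 16 μm/a
Long-term exponent b (ISO 9224 Table 2, B1) = 0.523
  D(10) = 16 × 10^0.523 = 16 × 3.334 = 53.34 μm
  Mass loss = 53.34 μm × 7.85 g/cm³ = 418.7 g·m⁻²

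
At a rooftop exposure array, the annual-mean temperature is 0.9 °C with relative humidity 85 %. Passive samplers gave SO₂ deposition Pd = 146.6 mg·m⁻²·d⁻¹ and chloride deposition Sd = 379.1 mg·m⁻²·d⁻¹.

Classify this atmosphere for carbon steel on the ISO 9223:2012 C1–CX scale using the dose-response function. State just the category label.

carbon steel: temperature factor f = +0.150·(-9.1) = -1.3650
  Pd branch = 1.77·Pd^0.52·e^(0.02·RH+f) = 33.1 μm/a
  Sd branch = 0.102·Sd^0.62·e^(0.033·RH+0.04·T) = 69.38 μm/a
  sum: 33.1 + 69.38 → r_corr = 102.5 μm/a
102 μm/a falls in (80, 200] for carbon steel → category C5

C5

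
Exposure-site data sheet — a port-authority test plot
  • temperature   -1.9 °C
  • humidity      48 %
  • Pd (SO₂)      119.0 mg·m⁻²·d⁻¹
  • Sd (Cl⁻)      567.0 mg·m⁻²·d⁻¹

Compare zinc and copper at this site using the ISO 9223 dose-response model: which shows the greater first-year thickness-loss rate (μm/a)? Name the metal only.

zinc: f(T) = +0.038·(T−10) [T≤10 °C] = -0.4522
  SO₂ term: 0.0129·119.0^0.44·exp(0.046·48-0.4522) = 0.6115
  Sd branch = 0.0175·Sd^0.57·e^(0.008·RH+0.085·T) = 0.8114 μm/a
  sum: 0.6115 + 0.8114 → r_corr = 1.423 μm/a
copper: T≤10 °C ⇒ hinge +0.126·(-1.9−10) = -1.4994
  SO₂ term: 0.0053·119.0^0.26·exp(0.059·48-1.4994) = 0.06961
  Sd branch = 0.01025·Sd^0.27·e^(0.036·RH+0.049·T) = 0.2912 μm/a
  sum: 0.06961 + 0.2912 → r_corr = 0.3608 μm/a
Ordering by μm/a: zinc (1.42) > copper (0.361)

zinc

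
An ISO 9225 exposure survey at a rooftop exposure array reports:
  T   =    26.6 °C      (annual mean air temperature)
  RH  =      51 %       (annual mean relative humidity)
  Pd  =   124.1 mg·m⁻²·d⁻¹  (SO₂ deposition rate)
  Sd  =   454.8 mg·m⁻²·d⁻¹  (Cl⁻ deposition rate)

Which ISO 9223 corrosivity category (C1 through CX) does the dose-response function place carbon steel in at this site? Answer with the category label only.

carbon steel: temperature factor f = -0.054·(16.6) = -0.8964
  SO₂ term: 1.77·124.1^0.52·exp(0.02·51-0.8964) = 24.57
  Cl⁻ term: 0.102·454.8^0.62·exp(0.033·51+0.04·26.6) = 70.71
  r_corr = 24.57 + 70.71 = 95.28 μm/a
95.3 μm/a falls in (80, 200] for carbon steel → category C5

C5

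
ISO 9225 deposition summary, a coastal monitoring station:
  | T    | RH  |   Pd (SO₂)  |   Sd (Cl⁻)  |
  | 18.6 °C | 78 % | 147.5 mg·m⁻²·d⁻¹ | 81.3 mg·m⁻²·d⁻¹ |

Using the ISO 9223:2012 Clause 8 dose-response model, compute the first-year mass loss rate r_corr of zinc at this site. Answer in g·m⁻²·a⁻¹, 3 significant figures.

r_corr = 30.2 g·m⁻²·a⁻¹

zinc: f(T) = -0.071·(T−10) [T>10 °C] = -0.6106
  sulphur-dioxide contribution → 2.28 μm/a
  chloride contribution → 1.947 μm/a
  total first-year rate 4.227 μm/a
Convert to mass loss: 4.227 μm/a × 7.14 g/cm³ = 30.18 g·m⁻²·a⁻¹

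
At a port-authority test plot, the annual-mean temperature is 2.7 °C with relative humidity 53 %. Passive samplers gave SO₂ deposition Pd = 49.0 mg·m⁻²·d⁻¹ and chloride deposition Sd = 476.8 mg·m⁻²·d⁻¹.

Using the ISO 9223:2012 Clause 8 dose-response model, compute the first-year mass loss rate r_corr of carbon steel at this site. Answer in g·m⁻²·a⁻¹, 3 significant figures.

r_corr = 336 g·m⁻²·a⁻¹

carbon steel: f(T) = +0.150·(T−10) [T≤10 °C] = -1.0950
  SO₂ term: 1.77·49.0^0.52·exp(0.02·53-1.0950) = 12.93
  Cl⁻ term: 0.102·476.8^0.62·exp(0.033·53+0.04·2.7) = 29.9
  r_corr = 12.93 + 29.9 = 42.83 μm/a
Convert to mass loss: 42.83 μm/a × 7.85 g/cm³ = 336.2 g·m⁻²·a⁻¹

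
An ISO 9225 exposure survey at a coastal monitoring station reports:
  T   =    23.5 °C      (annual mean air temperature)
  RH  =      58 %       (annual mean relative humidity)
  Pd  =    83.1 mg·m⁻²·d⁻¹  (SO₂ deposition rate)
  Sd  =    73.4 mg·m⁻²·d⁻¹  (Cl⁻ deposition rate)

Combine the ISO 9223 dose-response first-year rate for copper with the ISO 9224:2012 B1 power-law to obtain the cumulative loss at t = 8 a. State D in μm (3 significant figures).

D(8) = 4.04 μm

copper: temperature factor f = -0.080·(13.5) = -1.0800
  SO₂ term: 0.0053·83.1^0.26·exp(0.059·58-1.0800) = 0.174
  Sd branch = 0.01025·Sd^0.27·e^(0.036·RH+0.049·T) = 0.8344 μm/a
  r_corr = 0.174 + 0.8344 = 1.008 μm/a
Long-term exponent b (ISO 9224 Table 2, B1) = 0.667
  D(8) = 1.008 × 8^0.667 = 1.008 × 4.003 = 4.036 μm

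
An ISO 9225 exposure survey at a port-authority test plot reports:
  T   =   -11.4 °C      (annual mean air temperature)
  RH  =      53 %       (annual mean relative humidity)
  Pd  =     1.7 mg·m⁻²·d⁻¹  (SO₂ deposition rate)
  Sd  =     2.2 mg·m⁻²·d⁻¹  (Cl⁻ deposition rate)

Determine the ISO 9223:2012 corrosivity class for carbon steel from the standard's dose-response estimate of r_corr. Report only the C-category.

C1

carbon steel: T≤10 °C ⇒ hinge +0.150·(-11.4−10) = -3.2100
  Pd branch = 1.77·Pd^0.52·e^(0.02·RH+f) = 0.2717 μm/a
  Sd branch = 0.102·Sd^0.62·e^(0.033·RH+0.04·T) = 0.606 μm/a
  r_corr = 0.2717 + 0.606 = 0.8777 μm/a
Category bounds: 0…1.3 μm/a bracket r_corr ⇒ C1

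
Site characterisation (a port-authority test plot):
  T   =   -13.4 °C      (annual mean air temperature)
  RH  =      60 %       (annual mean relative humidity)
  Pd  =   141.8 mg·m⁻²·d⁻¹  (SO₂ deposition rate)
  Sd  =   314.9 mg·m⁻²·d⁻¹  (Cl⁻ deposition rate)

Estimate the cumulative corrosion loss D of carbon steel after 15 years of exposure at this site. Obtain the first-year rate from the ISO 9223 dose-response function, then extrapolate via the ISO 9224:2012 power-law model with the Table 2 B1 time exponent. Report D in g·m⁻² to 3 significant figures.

carbon steel: T≤10 °C ⇒ hinge +0.150·(-13.4−10) = -3.5100
  sulphur-dioxide contribution → 2.31 μm/a
  chloride contribution → 15.3 μm/a
  ⇒ r_corr(carbon steel) = 17.61 μm/a
Power-law: D(15) = r_corr · 15^0.523
  D(15) = 17.61 × 15^0.523 = 17.61 × 4.122 = 72.57 μm
  Mass loss = 72.57 μm × 7.85 g/cm³ = 569.7 g·m⁻²

D(15) = 570 g·m⁻²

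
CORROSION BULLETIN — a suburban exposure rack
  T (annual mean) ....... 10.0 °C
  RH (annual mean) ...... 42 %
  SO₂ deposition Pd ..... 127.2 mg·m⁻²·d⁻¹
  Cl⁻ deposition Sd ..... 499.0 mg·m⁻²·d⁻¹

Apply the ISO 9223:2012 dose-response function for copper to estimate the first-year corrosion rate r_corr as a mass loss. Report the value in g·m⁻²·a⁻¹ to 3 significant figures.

copper: T≤10 °C ⇒ hinge +0.126·(10.0−10) = +0.0000
  sulphur-dioxide contribution → 0.2227 μm/a
  chloride contribution → 0.4061 μm/a
  total first-year rate 0.6288 μm/a
Convert to mass loss: 0.6288 μm/a × 8.96 g/cm³ = 5.634 g·m⁻²·a⁻¹

r_corr = 5.63 g·m⁻²·a⁻¹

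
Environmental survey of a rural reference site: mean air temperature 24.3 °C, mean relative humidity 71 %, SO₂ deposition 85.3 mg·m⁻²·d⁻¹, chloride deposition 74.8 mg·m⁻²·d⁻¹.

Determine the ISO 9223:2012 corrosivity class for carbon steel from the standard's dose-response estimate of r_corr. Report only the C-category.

C4

carbon steel: T>10 °C ⇒ hinge -0.054·(24.3−10) = -0.7722
  sulphur-dioxide contribution → 34.15 μm/a
  chloride contribution → 40.75 μm/a
  ⇒ r_corr(carbon steel) = 74.9 μm/a
Category bounds: 50…80 μm/a bracket r_corr ⇒ C4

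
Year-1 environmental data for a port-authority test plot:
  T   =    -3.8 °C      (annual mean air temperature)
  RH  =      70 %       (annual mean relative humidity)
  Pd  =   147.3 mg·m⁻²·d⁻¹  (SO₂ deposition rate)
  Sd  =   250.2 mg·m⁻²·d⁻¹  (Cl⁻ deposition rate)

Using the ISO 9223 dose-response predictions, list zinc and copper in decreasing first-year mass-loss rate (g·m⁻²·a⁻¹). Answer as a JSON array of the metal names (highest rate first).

["zinc", "copper"]

zinc: T≤10 °C ⇒ hinge +0.038·(-3.8−10) = -0.5244
  Pd branch = 0.0129·Pd^0.44·e^(0.046·RH+f) = 1.719 μm/a
  Cl⁻ term: 0.0175·250.2^0.57·exp(0.008·70+0.085·-3.8) = 0.5164
  sum: 1.719 + 0.5164 → r_corr = 2.235 μm/a
  mass loss = 2.235 μm/a × 7.14 g/cm³ = 15.96 g·m⁻²·a⁻¹
copper: temperature factor f = +0.126·(-13.8) = -1.7388
  Pd branch = 0.0053·Pd^0.26·e^(0.059·RH+f) = 0.2121 μm/a
  Cl⁻ term: 0.01025·250.2^0.27·exp(0.036·70+0.049·-3.8) = 0.4697
  sum: 0.2121 + 0.4697 → r_corr = 0.6818 μm/a
  mass loss = 0.6818 μm/a × 8.96 g/cm³ = 6.109 g·m⁻²·a⁻¹
Ordering by g·m⁻²·a⁻¹: zinc (16) > copper (6.11)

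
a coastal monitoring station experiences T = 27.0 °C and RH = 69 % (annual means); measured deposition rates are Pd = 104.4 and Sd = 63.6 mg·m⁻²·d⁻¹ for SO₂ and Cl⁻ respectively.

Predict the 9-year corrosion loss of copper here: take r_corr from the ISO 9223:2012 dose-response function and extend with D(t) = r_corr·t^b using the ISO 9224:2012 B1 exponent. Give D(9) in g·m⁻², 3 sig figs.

D(9) = 65.3 g·m⁻²

copper: f(T) = -0.080·(T−10) [T>10 °C] = -1.3600
  SO₂ term: 0.0053·104.4^0.26·exp(0.059·69-1.3600) = 0.267
  Cl⁻ term: 0.01025·63.6^0.27·exp(0.036·69+0.049·27.0) = 1.416
  sum: 0.267 + 1.416 → r_corr = 1.683 μm/a
Power-law: D(9) = r_corr · 9^0.667
  D(9) = 1.683 × 9^0.667 = 1.683 × 4.33 = 7.287 μm
  Mass loss = 7.287 μm × 8.96 g/cm³ = 65.29 g·m⁻²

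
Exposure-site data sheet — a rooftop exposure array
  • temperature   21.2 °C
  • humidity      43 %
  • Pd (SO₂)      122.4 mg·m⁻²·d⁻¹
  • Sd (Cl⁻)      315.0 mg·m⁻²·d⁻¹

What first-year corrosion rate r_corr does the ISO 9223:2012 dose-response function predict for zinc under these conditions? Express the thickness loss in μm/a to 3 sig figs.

r_corr = 4.32 μm/a

zinc: T>10 °C ⇒ hinge -0.071·(21.2−10) = -0.7952
  SO₂ term: 0.0129·122.4^0.44·exp(0.046·43-0.7952) = 0.3491
  Sd branch = 0.0175·Sd^0.57·e^(0.008·RH+0.085·T) = 3.973 μm/a
  sum: 0.3491 + 3.973 → r_corr = 4.322 μm/a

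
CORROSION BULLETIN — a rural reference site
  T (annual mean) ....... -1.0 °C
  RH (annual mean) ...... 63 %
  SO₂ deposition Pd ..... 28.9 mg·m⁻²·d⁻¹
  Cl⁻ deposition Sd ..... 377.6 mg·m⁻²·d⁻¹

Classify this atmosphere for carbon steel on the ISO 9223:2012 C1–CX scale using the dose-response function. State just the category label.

C3

carbon steel: T≤10 °C ⇒ hinge +0.150·(-1.0−10) = -1.6500
  sulphur-dioxide contribution → 6.891 μm/a
  chloride contribution → 31.04 μm/a
  total first-year rate 37.93 μm/a
Category bounds: 25…50 μm/a bracket r_corr ⇒ C3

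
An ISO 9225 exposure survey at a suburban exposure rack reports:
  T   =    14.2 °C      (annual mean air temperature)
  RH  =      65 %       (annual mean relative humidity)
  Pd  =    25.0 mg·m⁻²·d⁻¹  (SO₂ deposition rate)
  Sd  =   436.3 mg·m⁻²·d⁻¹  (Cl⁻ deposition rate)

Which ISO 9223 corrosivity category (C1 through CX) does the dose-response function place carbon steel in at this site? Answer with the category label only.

carbon steel: T>10 °C ⇒ hinge -0.054·(14.2−10) = -0.2268
  Pd branch = 1.77·Pd^0.52·e^(0.02·RH+f) = 27.6 μm/a
  Sd branch = 0.102·Sd^0.62·e^(0.033·RH+0.04·T) = 66.61 μm/a
  sum: 27.6 + 66.61 → r_corr = 94.21 μm/a
94.2 μm/a falls in (80, 200] for carbon steel → category C5

C5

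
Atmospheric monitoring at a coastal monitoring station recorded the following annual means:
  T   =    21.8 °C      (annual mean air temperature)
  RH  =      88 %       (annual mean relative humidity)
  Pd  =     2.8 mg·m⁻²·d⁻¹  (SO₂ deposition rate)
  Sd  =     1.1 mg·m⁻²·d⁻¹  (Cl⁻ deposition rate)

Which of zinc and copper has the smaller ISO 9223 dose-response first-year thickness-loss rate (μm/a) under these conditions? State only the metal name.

zinc

zinc: f(T) = -0.071·(T−10) [T>10 °C] = -0.8378
  Pd branch = 0.0129·Pd^0.44·e^(0.046·RH+f) = 0.5029 μm/a
  Sd branch = 0.0175·Sd^0.57·e^(0.008·RH+0.085·T) = 0.2383 μm/a
  sum: 0.5029 + 0.2383 → r_corr = 0.7412 μm/a
copper: f(T) = -0.080·(T−10) [T>10 °C] = -0.9440
  Pd branch = 0.0053·Pd^0.26·e^(0.059·RH+f) = 0.4846 μm/a
  Cl⁻ term: 0.01025·1.1^0.27·exp(0.036·88+0.049·21.8) = 0.7272
  r_corr = 0.4846 + 0.7272 = 1.212 μm/a
Ordering by μm/a: copper (1.21) > zinc (0.741)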